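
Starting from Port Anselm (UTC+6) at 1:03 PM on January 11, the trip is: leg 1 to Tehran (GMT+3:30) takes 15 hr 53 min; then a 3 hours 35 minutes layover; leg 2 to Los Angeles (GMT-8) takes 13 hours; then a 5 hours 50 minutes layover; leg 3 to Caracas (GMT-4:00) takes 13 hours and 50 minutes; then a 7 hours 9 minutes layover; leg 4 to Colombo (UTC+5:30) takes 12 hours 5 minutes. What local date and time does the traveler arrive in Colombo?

11:55 AM on January 14

Convert departure to UTC: 1:03 PM − 6:00 = 7:03 AM UTC on Jan 11.
Add 15 hours and 53 minutes leg 1 → 10:56 PM UTC.
Add 3 hours and 35 minutes layover in Tehran → 2:31 AM UTC (Jan 12).
Add 13 hours leg 2 → 3:31 PM UTC.
Add 5 hours 50 minutes layover in Los Angeles → 9:21 PM UTC.
Add 13 hours and 50 minutes leg 3 → 11:11 AM UTC (Jan 13).
Add 7 hours and 9 minutes layover in Caracas → 6:20 PM UTC.
Add 12 hours and 5 minutes leg 4 → 6:25 AM UTC (Jan 14).
Colombo is UTC+5:30, so local arrival = 6:25 AM + 5:30 = 11:55 AM on Jan 14.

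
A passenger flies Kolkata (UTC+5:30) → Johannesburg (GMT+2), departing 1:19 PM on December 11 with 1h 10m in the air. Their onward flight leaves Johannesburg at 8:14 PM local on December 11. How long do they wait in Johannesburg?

Convert departure to UTC: 1:19 PM − 5:30 = 7:49 AM UTC on Dec 11.
Add 1 hour 10 minutes flight time → 8:59 AM UTC.
Johannesburg is UTC+2:00, so local arrival = 8:59 AM + 2:00 = 10:59 AM on Dec 11.
Layover = 8:14 PM − 10:59 AM = 9 hours 15 minutes.

9 hours 15 minutes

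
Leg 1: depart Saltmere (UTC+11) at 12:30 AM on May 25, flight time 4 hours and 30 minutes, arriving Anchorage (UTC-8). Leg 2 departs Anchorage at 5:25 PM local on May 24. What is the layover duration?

Convert departure to UTC: 12:30 AM − 11:00 = 1:30 PM UTC on May 24.
Add 4 hours 30 minutes flight time → 6:00 PM UTC.
Anchorage is UTC−8:00, so local arrival = 6:00 PM − 8:00 = 10:00 AM on May 24.
Layover = 5:25 PM − 10:00 AM = 7 hours 25 minutes.

7 hours 25 minutes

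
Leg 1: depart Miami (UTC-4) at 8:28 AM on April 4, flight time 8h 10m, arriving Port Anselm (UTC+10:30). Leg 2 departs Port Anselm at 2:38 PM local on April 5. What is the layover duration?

7 hours 30 minutes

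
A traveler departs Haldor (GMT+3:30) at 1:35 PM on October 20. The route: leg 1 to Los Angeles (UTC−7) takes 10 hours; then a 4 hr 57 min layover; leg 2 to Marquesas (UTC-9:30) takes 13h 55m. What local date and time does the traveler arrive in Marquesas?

5:27 AM on Oct 21

Convert departure to UTC: 1:35 PM − 3:30 = 10:05 AM UTC on Oct 20.
Add 10 hours leg 1 → 8:05 PM UTC.
Add 4 hours 57 minutes layover in Los Angeles → 1:02 AM UTC (Oct 21).
Add 13 hours 55 minutes leg 2 → 2:57 PM UTC.
Marquesas is UTC−9:30, so local arrival = 2:57 PM − 9:30 = 5:27 AM on Oct 21.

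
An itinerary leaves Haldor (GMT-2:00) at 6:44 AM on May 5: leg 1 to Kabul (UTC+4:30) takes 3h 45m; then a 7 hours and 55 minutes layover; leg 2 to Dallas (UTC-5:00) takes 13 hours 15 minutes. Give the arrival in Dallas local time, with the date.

4:39 AM on May 6

Convert departure to UTC: 6:44 AM + 2:00 = 8:44 AM UTC on May 5.
Add 3 hours 45 minutes leg 1 → 12:29 PM UTC.
Add 7 hours 55 minutes layover in Kabul → 8:24 PM UTC.
Add 13 hours and 15 minutes leg 2 → 9:39 AM UTC (May 6).
Dallas is UTC−5:00, so local arrival = 9:39 AM − 5:00 = 4:39 AM on May 6.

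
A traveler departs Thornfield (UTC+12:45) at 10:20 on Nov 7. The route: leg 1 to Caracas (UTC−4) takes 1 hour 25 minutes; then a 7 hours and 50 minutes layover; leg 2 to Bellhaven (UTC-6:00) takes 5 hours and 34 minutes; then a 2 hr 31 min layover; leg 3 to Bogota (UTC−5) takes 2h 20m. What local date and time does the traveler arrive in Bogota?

12:15 on November 7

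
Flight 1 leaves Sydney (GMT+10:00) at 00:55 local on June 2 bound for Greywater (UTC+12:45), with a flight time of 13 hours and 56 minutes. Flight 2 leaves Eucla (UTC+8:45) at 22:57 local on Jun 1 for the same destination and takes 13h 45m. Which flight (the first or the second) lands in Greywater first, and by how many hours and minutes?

Flight 1 in UTC: 00:55 − 10:00 = 14:55 on Jun 1.
+13 hours and 56 minutes → arrive 04:51 UTC on Jun 2.
Flight 2 in UTC: 22:57 − 8:45 = 14:12 on Jun 1.
+13 hours 45 minutes → arrive 03:57 UTC on Jun 2.
Flight 2 lands earlier by 54 minutes.

the second, by 54 minutes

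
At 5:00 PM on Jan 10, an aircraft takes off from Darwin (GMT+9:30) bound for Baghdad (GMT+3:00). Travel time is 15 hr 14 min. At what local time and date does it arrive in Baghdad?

1:44 AM on Jan 11

Convert departure to UTC: 5:00 PM − 9:30 = 7:30 AM UTC on Jan 10.
Add 15 hours and 14 minutes travel time → 10:44 PM UTC.
Baghdad is UTC+3:00, so local arrival = 10:44 PM + 3:00 = 1:44 AM on Jan 11.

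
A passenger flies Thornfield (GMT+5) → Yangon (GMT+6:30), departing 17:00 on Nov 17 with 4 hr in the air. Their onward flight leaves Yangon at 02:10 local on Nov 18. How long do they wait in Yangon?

Convert departure to UTC: 17:00 − 5:00 = 12:00 UTC on Nov 17.
Add 4 hours flight time → 16:00 UTC.
Yangon is UTC+6:30, so local arrival = 16:00 + 6:30 = 22:30 on Nov 17.
Layover = 02:10 − 22:30 (+1 day) = 3 hours 40 minutes.

3 hours 40 minutes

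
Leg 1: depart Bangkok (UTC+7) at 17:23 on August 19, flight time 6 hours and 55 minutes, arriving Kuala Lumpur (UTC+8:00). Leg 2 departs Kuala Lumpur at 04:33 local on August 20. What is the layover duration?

Convert departure to UTC: 17:23 − 7:00 = 10:23 UTC on Aug 19.
Add 6 hours 55 minutes flight time → 17:18 UTC.
Kuala Lumpur is UTC+8:00, so local arrival = 17:18 + 8:00 = 01:18 on Aug 20.
Layover = 04:33 − 01:18 = 3 hours 15 minutes.

3 hours 15 minutes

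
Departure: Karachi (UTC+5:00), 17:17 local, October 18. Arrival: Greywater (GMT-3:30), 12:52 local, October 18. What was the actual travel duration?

4 hours 5 minutes

Greywater is 8:30 behind Karachi.
Clock-face elapsed time (ignoring zones) is −4 hours 25 minutes.
Actual elapsed = −4 hours 25 minutes + 8:30 = 4 hours 5 minutes.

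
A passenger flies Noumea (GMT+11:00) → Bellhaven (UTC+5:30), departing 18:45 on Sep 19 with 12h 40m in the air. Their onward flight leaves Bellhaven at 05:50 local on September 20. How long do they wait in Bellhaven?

3 hours 55 minutes

Convert departure to UTC: 18:45 − 11:00 = 07:45 UTC on Sep 19.
Add 12 hours 40 minutes flight time → 20:25 UTC.
Bellhaven is UTC+5:30, so local arrival = 20:25 + 5:30 = 01:55 on Sep 20.
Layover = 05:50 − 01:55 = 3 hours 55 minutes.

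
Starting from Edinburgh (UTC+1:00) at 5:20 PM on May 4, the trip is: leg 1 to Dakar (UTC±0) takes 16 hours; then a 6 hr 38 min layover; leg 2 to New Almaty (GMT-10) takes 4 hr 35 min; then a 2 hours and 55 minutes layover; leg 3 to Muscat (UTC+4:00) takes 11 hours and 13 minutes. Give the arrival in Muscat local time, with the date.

Convert departure to UTC: 5:20 PM − 1:00 = 4:20 PM UTC on May 4.
Add 16 hours leg 1 → 8:20 AM UTC (May 5).
Add 6 hours 38 minutes layover in Dakar → 2:58 PM UTC.
Add 4 hours 35 minutes leg 2 → 7:33 PM UTC.
Add 2 hours and 55 minutes layover in New Almaty → 10:28 PM UTC.
Add 11 hours 13 minutes leg 3 → 9:41 AM UTC (May 6).
Muscat is UTC+4:00, so local arrival = 9:41 AM + 4:00 = 1:41 PM on May 6.

1:41 PM on May 6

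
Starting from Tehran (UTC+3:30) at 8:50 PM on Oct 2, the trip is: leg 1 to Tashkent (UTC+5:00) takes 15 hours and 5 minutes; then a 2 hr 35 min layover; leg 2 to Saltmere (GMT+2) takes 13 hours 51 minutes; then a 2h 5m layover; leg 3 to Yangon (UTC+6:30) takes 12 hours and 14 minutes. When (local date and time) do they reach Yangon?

9:40 PM on Oct 4

Convert departure to UTC: 8:50 PM − 3:30 = 5:20 PM UTC on Oct 2.
Add 15 hours 5 minutes leg 1 → 8:25 AM UTC (Oct 3).
Add 2 hours and 35 minutes layover in Tashkent → 11:00 AM UTC.
Add 13 hours 51 minutes leg 2 → 12:51 AM UTC (Oct 4).
Add 2 hours and 5 minutes layover in Saltmere → 2:56 AM UTC.
Add 12 hours and 14 minutes leg 3 → 3:10 PM UTC.
Yangon is UTC+6:30, so local arrival = 3:10 PM + 6:30 = 9:40 PM on Oct 4.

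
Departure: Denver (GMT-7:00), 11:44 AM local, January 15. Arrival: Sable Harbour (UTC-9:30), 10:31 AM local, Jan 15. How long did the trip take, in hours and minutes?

1 hour 17 minutes

Departure in UTC: 11:44 AM + 7:00 = 6:44 PM on Jan 15.
Arrival in UTC: 10:31 AM + 9:30 = 8:01 PM on Jan 15.
Elapsed = 8:01 PM − 6:44 PM = 1 hour 17 minutes.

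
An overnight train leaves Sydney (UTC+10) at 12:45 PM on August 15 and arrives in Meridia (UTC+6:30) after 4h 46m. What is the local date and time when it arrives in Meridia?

2:01 PM on August 15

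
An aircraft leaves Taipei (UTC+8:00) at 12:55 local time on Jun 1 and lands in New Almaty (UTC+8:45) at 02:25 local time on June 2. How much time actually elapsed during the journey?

12 hours 45 minutes

Departure in UTC: 12:55 − 8:00 = 04:55 on Jun 1.
Arrival in UTC: 02:25 − 8:45 = 17:40 on Jun 1.
Elapsed = 17:40 − 04:55 = 12 hours 45 minutes.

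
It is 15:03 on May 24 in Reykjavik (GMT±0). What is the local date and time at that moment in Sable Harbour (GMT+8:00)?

23:03 on May 24

Reykjavik is UTC+0 so that is 15:03 UTC.
Sable Harbour is UTC+8:00: 15:03 + 8:00 = 23:03 on May 24.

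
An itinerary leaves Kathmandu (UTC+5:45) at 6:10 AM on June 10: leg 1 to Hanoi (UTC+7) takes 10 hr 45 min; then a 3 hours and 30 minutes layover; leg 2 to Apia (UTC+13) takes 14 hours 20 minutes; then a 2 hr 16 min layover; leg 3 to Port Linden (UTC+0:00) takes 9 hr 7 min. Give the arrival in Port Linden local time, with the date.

4:23 PM on June 11

Convert departure to UTC: 6:10 AM − 5:45 = 12:25 AM UTC on Jun 10.
Add 10 hours 45 minutes leg 1 → 11:10 AM UTC.
Add 3 hours 30 minutes layover in Hanoi → 2:40 PM UTC.
Add 14 hours and 20 minutes leg 2 → 5:00 AM UTC (Jun 11).
Add 2 hours 16 minutes layover in Apia → 7:16 AM UTC.
Add 9 hours 7 minutes leg 3 → 4:23 PM UTC.
Port Linden is UTC+0, so local arrival is the same: 4:23 PM on Jun 11.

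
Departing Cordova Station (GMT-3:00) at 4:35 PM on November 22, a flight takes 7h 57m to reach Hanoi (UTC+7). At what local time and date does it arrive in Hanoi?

10:32 AM on November 23

Convert departure to UTC: 4:35 PM + 3:00 = 7:35 PM UTC on Nov 22.
Add 7 hours and 57 minutes travel time → 3:32 AM UTC (Nov 23).
Hanoi is UTC+7:00, so local arrival = 3:32 AM + 7:00 = 10:32 AM on Nov 23.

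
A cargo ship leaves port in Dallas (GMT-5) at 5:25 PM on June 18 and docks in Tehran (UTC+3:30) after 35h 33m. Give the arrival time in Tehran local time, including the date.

1:28 PM on Jun 20

Tehran is 8:30 ahead of Dallas.
After 35 hours and 33 minutes it is 4:58 AM (Jun 20) in Dallas.
Shift by the zone difference: 4:58 AM + 8:30 = 1:28 PM on Jun 20 in Tehran.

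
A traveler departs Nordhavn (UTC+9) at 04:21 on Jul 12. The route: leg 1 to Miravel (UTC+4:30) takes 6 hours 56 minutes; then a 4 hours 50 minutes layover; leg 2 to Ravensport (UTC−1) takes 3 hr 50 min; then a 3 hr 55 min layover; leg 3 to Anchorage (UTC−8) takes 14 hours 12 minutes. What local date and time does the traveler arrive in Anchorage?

Convert departure to UTC: 04:21 − 9:00 = 19:21 UTC on Jul 11.
Add 6 hours 56 minutes leg 1 → 02:17 UTC (Jul 12).
Add 4 hours and 50 minutes layover in Miravel → 07:07 UTC.
Add 3 hours and 50 minutes leg 2 → 10:57 UTC.
Add 3 hours and 55 minutes layover in Ravensport → 14:52 UTC.
Add 14 hours 12 minutes leg 3 → 05:04 UTC (Jul 13).
Anchorage is UTC−8:00, so local arrival = 05:04 − 8:00 = 21:04 on Jul 12.

21:04 on Jul 12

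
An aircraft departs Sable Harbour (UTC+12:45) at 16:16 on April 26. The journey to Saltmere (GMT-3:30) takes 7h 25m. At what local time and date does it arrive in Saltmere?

07:26 on Apr 26

Convert departure to UTC: 16:16 − 12:45 = 03:31 UTC on Apr 26.
Add 7 hours 25 minutes travel time → 10:56 UTC.
Saltmere is UTC−3:30, so local arrival = 10:56 − 3:30 = 07:26 on Apr 26.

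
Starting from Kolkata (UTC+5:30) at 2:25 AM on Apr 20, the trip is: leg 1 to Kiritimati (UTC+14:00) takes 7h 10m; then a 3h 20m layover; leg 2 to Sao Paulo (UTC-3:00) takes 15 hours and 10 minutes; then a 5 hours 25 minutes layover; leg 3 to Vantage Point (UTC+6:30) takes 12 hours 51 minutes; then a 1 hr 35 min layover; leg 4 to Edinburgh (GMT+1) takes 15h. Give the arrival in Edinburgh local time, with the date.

Convert departure to UTC: 2:25 AM − 5:30 = 8:55 PM UTC on Apr 19.
Add 7 hours and 10 minutes leg 1 → 4:05 AM UTC (Apr 20).
Add 3 hours 20 minutes layover in Kiritimati → 7:25 AM UTC.
Add 15 hours 10 minutes leg 2 → 10:35 PM UTC.
Add 5 hours and 25 minutes layover in Sao Paulo → 4:00 AM UTC (Apr 21).
Add 12 hours and 51 minutes leg 3 → 4:51 PM UTC.
Add 1 hour 35 minutes layover in Vantage Point → 6:26 PM UTC.
Add 15 hours leg 4 → 9:26 AM UTC (Apr 22).
Edinburgh is UTC+1:00, so local arrival = 9:26 AM + 1:00 = 10:26 AM on Apr 22.

10:26 AM on April 22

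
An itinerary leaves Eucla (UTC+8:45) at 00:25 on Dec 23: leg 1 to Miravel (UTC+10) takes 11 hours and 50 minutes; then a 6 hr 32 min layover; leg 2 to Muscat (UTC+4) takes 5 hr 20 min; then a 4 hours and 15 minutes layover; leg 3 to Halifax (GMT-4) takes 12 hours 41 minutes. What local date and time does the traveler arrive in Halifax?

04:18 on December 24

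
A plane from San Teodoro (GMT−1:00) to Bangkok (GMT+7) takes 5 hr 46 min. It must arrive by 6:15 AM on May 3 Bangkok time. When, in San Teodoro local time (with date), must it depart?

Target arrival in UTC: 6:15 AM − 7:00 = 11:15 PM on May 2.
Subtract 5 hours 46 minutes → departure 5:29 PM UTC on May 2.
San Teodoro is UTC−1:00: 5:29 PM − 1:00 = 4:29 PM on May 2.

4:29 PM on May 2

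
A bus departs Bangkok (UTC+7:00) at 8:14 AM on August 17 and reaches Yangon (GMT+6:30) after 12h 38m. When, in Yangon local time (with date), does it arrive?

8:22 PM on August 17

Convert departure to UTC: 8:14 AM − 7:00 = 1:14 AM UTC on Aug 17.
Add 12 hours and 38 minutes travel time → 1:52 PM UTC.
Yangon is UTC+6:30, so local arrival = 1:52 PM + 6:30 = 8:22 PM on Aug 17.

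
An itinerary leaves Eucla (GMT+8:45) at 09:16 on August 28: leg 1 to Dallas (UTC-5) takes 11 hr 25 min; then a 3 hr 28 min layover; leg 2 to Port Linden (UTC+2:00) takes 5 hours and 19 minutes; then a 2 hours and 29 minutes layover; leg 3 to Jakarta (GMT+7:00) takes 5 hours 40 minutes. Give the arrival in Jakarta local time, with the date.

11:52 on August 29

Convert departure to UTC: 09:16 − 8:45 = 00:31 UTC on Aug 28.
Add 11 hours and 25 minutes leg 1 → 11:56 UTC.
Add 3 hours and 28 minutes layover in Dallas → 15:24 UTC.
Add 5 hours and 19 minutes leg 2 → 20:43 UTC.
Add 2 hours 29 minutes layover in Port Linden → 23:12 UTC.
Add 5 hours and 40 minutes leg 3 → 04:52 UTC (Aug 29).
Jakarta is UTC+7:00, so local arrival = 04:52 + 7:00 = 11:52 on Aug 29.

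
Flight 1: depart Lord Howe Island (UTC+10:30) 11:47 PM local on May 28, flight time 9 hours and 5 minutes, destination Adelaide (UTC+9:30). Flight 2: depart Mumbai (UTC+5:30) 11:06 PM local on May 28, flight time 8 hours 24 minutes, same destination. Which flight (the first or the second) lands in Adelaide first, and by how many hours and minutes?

Flight 1 in UTC: 11:47 PM − 10:30 = 1:17 PM on May 28.
+9 hours and 5 minutes → arrive 10:22 PM UTC on May 28.
Flight 2 in UTC: 11:06 PM − 5:30 = 5:36 PM on May 28.
+8 hours and 24 minutes → arrive 2:00 AM UTC on May 29.
Flight 1 lands earlier by 3 hours 38 minutes.

the first, by 3 hours 38 minutes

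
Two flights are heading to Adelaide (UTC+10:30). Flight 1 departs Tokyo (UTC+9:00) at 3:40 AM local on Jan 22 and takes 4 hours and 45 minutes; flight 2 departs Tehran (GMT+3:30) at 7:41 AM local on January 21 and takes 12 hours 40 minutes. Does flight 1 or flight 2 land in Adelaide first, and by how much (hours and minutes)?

Flight 1 in UTC: 3:40 AM − 9:00 = 6:40 PM on Jan 21.
+4 hours 45 minutes → arrive 11:25 PM UTC on Jan 21.
Flight 2 in UTC: 7:41 AM − 3:30 = 4:11 AM on Jan 21.
+12 hours and 40 minutes → arrive 4:51 PM UTC on Jan 21.
Flight 2 lands earlier by 6 hours 34 minutes.

the second, by 6 hours 34 minutes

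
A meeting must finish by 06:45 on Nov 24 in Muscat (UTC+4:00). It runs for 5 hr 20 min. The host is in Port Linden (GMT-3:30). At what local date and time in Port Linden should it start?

Target end time in UTC: 06:45 − 4:00 = 02:45 on Nov 24.
Subtract 5 hours and 20 minutes → start 21:25 UTC on Nov 23.
Port Linden is UTC−3:30: 21:25 − 3:30 = 17:55 on Nov 23.

17:55 on November 23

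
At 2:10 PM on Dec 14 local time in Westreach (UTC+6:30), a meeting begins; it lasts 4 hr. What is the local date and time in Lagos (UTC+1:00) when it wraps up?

Convert start to UTC: 2:10 PM − 6:30 = 7:40 AM UTC on Dec 14.
Add 4 hours duration → 11:40 AM UTC.
Lagos is UTC+1:00, so local end time = 11:40 AM + 1:00 = 12:40 PM on Dec 14.

12:40 PM on December 14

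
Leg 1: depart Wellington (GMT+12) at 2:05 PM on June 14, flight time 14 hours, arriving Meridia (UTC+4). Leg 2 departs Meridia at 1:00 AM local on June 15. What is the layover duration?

Convert departure to UTC: 2:05 PM − 12:00 = 2:05 AM UTC on Jun 14.
Add 14 hours flight time → 4:05 PM UTC.
Meridia is UTC+4:00, so local arrival = 4:05 PM + 4:00 = 8:05 PM on Jun 14.
Layover = 1:00 AM − 8:05 PM (+1 day) = 4 hours 55 minutes.

4 hours 55 minutes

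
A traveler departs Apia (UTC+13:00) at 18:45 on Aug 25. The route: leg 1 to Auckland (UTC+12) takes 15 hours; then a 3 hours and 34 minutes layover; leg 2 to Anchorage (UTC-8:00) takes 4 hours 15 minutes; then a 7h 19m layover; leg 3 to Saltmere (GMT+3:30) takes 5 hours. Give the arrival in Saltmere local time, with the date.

20:23 on Aug 26

Convert departure to UTC: 18:45 − 13:00 = 05:45 UTC on Aug 25.
Add 15 hours leg 1 → 20:45 UTC.
Add 3 hours 34 minutes layover in Auckland → 00:19 UTC (Aug 26).
Add 4 hours 15 minutes leg 2 → 04:34 UTC.
Add 7 hours 19 minutes layover in Anchorage → 11:53 UTC.
Add 5 hours leg 3 → 16:53 UTC.
Saltmere is UTC+3:30, so local arrival = 16:53 + 3:30 = 20:23 on Aug 26.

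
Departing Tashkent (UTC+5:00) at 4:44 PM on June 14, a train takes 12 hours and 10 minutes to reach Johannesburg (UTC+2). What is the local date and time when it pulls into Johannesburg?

Convert departure to UTC: 4:44 PM − 5:00 = 11:44 AM UTC on Jun 14.
Add 12 hours and 10 minutes travel time → 11:54 PM UTC.
Johannesburg is UTC+2:00, so local arrival = 11:54 PM + 2:00 = 1:54 AM on Jun 15.

1:54 AM on June 15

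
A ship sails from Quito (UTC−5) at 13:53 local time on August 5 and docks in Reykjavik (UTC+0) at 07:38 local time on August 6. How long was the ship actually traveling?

12 hours 45 minutes

Departure in UTC: 13:53 + 5:00 = 18:53 on Aug 5.
Arrival is already UTC: 07:38 on Aug 6.
Elapsed = 07:38 − 18:53 (+1 day) = 12 hours 45 minutes.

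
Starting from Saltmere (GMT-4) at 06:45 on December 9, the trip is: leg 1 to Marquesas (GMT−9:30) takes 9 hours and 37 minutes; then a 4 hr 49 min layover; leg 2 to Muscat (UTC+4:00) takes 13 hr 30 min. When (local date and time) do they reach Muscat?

18:41 on December 10

Convert departure to UTC: 06:45 + 4:00 = 10:45 UTC on Dec 9.
Add 9 hours and 37 minutes leg 1 → 20:22 UTC.
Add 4 hours 49 minutes layover in Marquesas → 01:11 UTC (Dec 10).
Add 13 hours 30 minutes leg 2 → 14:41 UTC.
Muscat is UTC+4:00, so local arrival = 14:41 + 4:00 = 18:41 on Dec 10.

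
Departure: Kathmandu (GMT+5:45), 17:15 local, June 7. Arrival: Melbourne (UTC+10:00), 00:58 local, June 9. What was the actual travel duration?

27 hours 28 minutes

Departure in UTC: 17:15 − 5:45 = 11:30 on Jun 7.
Arrival in UTC: 00:58 − 10:00 = 14:58 on Jun 8.
Elapsed = 14:58 − 11:30 (+1 day) = 27 hours 28 minutes.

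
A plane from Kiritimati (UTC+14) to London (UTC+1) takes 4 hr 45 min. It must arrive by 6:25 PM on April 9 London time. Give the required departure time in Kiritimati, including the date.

2:40 AM on April 10

Target arrival in UTC: 6:25 PM − 1:00 = 5:25 PM on Apr 9.
Subtract 4 hours and 45 minutes → departure 12:40 PM UTC on Apr 9.
Kiritimati is UTC+14:00: 12:40 PM + 14:00 = 2:40 AM on Apr 10.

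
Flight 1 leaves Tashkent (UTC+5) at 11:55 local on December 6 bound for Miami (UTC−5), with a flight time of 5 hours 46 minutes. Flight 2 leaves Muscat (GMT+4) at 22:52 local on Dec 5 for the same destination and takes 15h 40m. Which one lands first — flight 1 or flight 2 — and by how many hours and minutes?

the second, by 2 hours 9 minutes

Flight 1 in UTC: 11:55 − 5:00 = 06:55 on Dec 6.
+5 hours and 46 minutes → arrive 12:41 UTC on Dec 6.
Flight 2 in UTC: 22:52 − 4:00 = 18:52 on Dec 5.
+15 hours and 40 minutes → arrive 10:32 UTC on Dec 6.
Flight 2 lands earlier by 2 hours 9 minutes.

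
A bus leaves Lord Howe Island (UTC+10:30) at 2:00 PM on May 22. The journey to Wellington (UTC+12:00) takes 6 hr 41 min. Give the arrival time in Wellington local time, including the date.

10:11 PM on May 22

Convert departure to UTC: 2:00 PM − 10:30 = 3:30 AM UTC on May 22.
Add 6 hours and 41 minutes travel time → 10:11 AM UTC.
Wellington is UTC+12:00, so local arrival = 10:11 AM + 12:00 = 10:11 PM on May 22.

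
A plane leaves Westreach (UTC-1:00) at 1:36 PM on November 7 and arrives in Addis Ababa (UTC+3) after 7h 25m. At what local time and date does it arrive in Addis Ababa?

1:01 AM on November 8

Addis Ababa is 4:00 ahead of Westreach.
After 7 hours 25 minutes it is 9:01 PM in Westreach.
Shift by the zone difference: 9:01 PM + 4:00 = 1:01 AM on Nov 8 in Addis Ababa.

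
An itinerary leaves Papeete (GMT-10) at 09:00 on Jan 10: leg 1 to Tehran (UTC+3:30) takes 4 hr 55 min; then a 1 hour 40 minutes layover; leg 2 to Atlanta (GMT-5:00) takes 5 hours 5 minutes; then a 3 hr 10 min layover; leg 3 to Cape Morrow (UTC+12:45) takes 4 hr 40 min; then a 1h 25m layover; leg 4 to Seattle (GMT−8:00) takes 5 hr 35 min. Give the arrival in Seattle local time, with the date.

Convert departure to UTC: 09:00 + 10:00 = 19:00 UTC on Jan 10.
Add 4 hours 55 minutes leg 1 → 23:55 UTC.
Add 1 hour and 40 minutes layover in Tehran → 01:35 UTC (Jan 11).
Add 5 hours 5 minutes leg 2 → 06:40 UTC.
Add 3 hours 10 minutes layover in Atlanta → 09:50 UTC.
Add 4 hours and 40 minutes leg 3 → 14:30 UTC.
Add 1 hour and 25 minutes layover in Cape Morrow → 15:55 UTC.
Add 5 hours 35 minutes leg 4 → 21:30 UTC.
Seattle is UTC−8:00, so local arrival = 21:30 − 8:00 = 13:30 on Jan 11.

13:30 on Jan 11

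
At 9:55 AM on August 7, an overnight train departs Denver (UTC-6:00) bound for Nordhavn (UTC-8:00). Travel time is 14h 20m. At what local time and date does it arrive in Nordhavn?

Convert departure to UTC: 9:55 AM + 6:00 = 3:55 PM UTC on Aug 7.
Add 14 hours and 20 minutes travel time → 6:15 AM UTC (Aug 8).
Nordhavn is UTC−8:00, so local arrival = 6:15 AM − 8:00 = 10:15 PM on Aug 7.

10:15 PM on August 7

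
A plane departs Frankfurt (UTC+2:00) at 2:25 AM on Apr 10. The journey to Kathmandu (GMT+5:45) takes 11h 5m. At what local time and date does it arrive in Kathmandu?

Convert departure to UTC: 2:25 AM − 2:00 = 12:25 AM UTC on Apr 10.
Add 11 hours 5 minutes travel time → 11:30 AM UTC.
Kathmandu is UTC+5:45, so local arrival = 11:30 AM + 5:45 = 5:15 PM on Apr 10.

5:15 PM on April 10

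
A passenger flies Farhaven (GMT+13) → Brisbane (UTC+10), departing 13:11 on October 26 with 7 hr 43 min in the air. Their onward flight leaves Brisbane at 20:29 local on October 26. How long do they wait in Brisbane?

Convert departure to UTC: 13:11 − 13:00 = 00:11 UTC on Oct 26.
Add 7 hours and 43 minutes flight time → 07:54 UTC.
Brisbane is UTC+10:00, so local arrival = 07:54 + 10:00 = 17:54 on Oct 26.
Layover = 20:29 − 17:54 = 2 hours 35 minutes.

2 hours 35 minutes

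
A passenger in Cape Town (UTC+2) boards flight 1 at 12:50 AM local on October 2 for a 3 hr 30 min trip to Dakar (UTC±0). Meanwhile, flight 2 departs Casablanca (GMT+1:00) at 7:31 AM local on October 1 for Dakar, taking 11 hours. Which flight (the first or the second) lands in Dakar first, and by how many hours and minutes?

Flight 1 in UTC: 12:50 AM − 2:00 = 10:50 PM on Oct 1.
+3 hours 30 minutes → arrive 2:20 AM UTC on Oct 2.
Flight 2 in UTC: 7:31 AM − 1:00 = 6:31 AM on Oct 1.
+11 hours → arrive 5:31 PM UTC on Oct 1.
Flight 2 lands earlier by 8 hours 49 minutes.

the second, by 8 hours 49 minutes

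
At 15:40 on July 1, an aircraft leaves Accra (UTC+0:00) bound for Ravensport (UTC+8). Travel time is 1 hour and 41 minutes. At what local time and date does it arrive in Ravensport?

01:21 on July 2

Ravensport is 8:00 ahead of Accra.
After 1 hour 41 minutes it is 17:21 in Accra.
Shift by the zone difference: 17:21 + 8:00 = 01:21 on Jul 2 in Ravensport.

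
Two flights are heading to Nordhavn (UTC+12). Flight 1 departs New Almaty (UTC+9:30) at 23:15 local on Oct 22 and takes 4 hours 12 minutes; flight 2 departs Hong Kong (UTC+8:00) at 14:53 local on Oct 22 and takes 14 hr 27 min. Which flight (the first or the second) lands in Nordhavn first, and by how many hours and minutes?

Flight 1 in UTC: 23:15 − 9:30 = 13:45 on Oct 22.
+4 hours 12 minutes → arrive 17:57 UTC on Oct 22.
Flight 2 in UTC: 14:53 − 8:00 = 06:53 on Oct 22.
+14 hours and 27 minutes → arrive 21:20 UTC on Oct 22.
Flight 1 lands earlier by 3 hours 23 minutes.

the first, by 3 hours 23 minutes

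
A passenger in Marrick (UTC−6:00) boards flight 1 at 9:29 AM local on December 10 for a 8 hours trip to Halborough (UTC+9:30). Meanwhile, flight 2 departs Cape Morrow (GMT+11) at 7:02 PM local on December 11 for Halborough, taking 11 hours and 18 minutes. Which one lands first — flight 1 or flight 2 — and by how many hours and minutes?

Flight 1 in UTC: 9:29 AM + 6:00 = 3:29 PM on Dec 10.
+8 hours → arrive 11:29 PM UTC on Dec 10.
Flight 2 in UTC: 7:02 PM − 11:00 = 8:02 AM on Dec 11.
+11 hours and 18 minutes → arrive 7:20 PM UTC on Dec 11.
Flight 1 lands earlier by 19 hours 51 minutes.

the first, by 19 hours 51 minutes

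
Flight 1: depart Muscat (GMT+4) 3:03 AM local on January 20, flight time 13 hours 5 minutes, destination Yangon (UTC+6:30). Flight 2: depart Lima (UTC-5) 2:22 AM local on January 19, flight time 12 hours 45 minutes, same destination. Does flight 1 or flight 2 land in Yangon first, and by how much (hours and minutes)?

the second, by 16 hours 1 minute

Flight 1 in UTC: 3:03 AM − 4:00 = 11:03 PM on Jan 19.
+13 hours and 5 minutes → arrive 12:08 PM UTC on Jan 20.
Flight 2 in UTC: 2:22 AM + 5:00 = 7:22 AM on Jan 19.
+12 hours 45 minutes → arrive 8:07 PM UTC on Jan 19.
Flight 2 lands earlier by 16 hours 1 minute.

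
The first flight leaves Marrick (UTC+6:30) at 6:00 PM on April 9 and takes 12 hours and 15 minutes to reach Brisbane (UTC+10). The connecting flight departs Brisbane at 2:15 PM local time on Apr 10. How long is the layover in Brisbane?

Convert departure to UTC: 6:00 PM − 6:30 = 11:30 AM UTC on Apr 9.
Add 12 hours 15 minutes flight time → 11:45 PM UTC.
Brisbane is UTC+10:00, so local arrival = 11:45 PM + 10:00 = 9:45 AM on Apr 10.
Layover = 2:15 PM − 9:45 AM = 4 hours 30 minutes.

4 hours 30 minutes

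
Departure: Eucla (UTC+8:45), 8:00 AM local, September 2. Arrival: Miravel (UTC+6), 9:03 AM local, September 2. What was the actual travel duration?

Miravel is 2:45 behind Eucla.
Clock-face elapsed time (ignoring zones) is 1 hour 3 minutes.
Actual elapsed = 1 hour 3 minutes + 2:45 = 3 hours 48 minutes.

3 hours 48 minutes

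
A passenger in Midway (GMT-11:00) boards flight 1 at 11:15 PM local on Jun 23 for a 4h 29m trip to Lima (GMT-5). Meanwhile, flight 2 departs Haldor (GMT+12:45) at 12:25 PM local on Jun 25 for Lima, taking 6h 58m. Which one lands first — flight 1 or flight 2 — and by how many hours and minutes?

Flight 1 in UTC: 11:15 PM + 11:00 = 10:15 AM on Jun 24.
+4 hours 29 minutes → arrive 2:44 PM UTC on Jun 24.
Flight 2 in UTC: 12:25 PM − 12:45 = 11:40 PM on Jun 24.
+6 hours 58 minutes → arrive 6:38 AM UTC on Jun 25.
Flight 1 lands earlier by 15 hours 54 minutes.

the first, by 15 hours 54 minutes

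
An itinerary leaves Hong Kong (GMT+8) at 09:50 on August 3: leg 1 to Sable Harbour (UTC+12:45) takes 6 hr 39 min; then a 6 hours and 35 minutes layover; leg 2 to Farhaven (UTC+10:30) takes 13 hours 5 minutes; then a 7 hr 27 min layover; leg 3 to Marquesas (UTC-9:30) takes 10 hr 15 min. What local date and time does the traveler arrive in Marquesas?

12:21 on August 4

Convert departure to UTC: 09:50 − 8:00 = 01:50 UTC on Aug 3.
Add 6 hours and 39 minutes leg 1 → 08:29 UTC.
Add 6 hours 35 minutes layover in Sable Harbour → 15:04 UTC.
Add 13 hours 5 minutes leg 2 → 04:09 UTC (Aug 4).
Add 7 hours 27 minutes layover in Farhaven → 11:36 UTC.
Add 10 hours 15 minutes leg 3 → 21:51 UTC.
Marquesas is UTC−9:30, so local arrival = 21:51 − 9:30 = 12:21 on Aug 4.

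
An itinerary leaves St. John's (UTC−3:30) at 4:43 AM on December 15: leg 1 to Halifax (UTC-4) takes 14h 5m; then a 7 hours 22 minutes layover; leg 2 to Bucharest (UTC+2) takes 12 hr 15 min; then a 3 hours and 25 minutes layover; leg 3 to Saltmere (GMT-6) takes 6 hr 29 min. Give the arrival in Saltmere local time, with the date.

Convert departure to UTC: 4:43 AM + 3:30 = 8:13 AM UTC on Dec 15.
Add 14 hours 5 minutes leg 1 → 10:18 PM UTC.
Add 7 hours and 22 minutes layover in Halifax → 5:40 AM UTC (Dec 16).
Add 12 hours and 15 minutes leg 2 → 5:55 PM UTC.
Add 3 hours and 25 minutes layover in Bucharest → 9:20 PM UTC.
Add 6 hours and 29 minutes leg 3 → 3:49 AM UTC (Dec 17).
Saltmere is UTC−6:00, so local arrival = 3:49 AM − 6:00 = 9:49 PM on Dec 16.

9:49 PM on December 16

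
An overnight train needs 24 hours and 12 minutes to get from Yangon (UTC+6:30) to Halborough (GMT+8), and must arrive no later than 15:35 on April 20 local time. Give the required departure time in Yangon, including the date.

13:53 on April 19

Target arrival in UTC: 15:35 − 8:00 = 07:35 on Apr 20.
Subtract 24 hours and 12 minutes → departure 07:23 UTC on Apr 19.
Yangon is UTC+6:30: 07:23 + 6:30 = 13:53 on Apr 19.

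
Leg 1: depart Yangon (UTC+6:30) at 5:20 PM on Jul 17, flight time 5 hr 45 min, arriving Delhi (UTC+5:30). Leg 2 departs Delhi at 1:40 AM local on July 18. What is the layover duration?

Convert departure to UTC: 5:20 PM − 6:30 = 10:50 AM UTC on Jul 17.
Add 5 hours and 45 minutes flight time → 4:35 PM UTC.
Delhi is UTC+5:30, so local arrival = 4:35 PM + 5:30 = 10:05 PM on Jul 17.
Layover = 1:40 AM − 10:05 PM (+1 day) = 3 hours 35 minutes.

3 hours 35 minutes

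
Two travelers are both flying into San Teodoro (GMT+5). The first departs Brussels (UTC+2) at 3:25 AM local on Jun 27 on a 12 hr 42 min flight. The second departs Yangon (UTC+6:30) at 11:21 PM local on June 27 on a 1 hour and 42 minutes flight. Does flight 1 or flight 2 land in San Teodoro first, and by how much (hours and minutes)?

the first, by 4 hours 26 minutes

Flight 1 in UTC: 3:25 AM − 2:00 = 1:25 AM on Jun 27.
+12 hours and 42 minutes → arrive 2:07 PM UTC on Jun 27.
Flight 2 in UTC: 11:21 PM − 6:30 = 4:51 PM on Jun 27.
+1 hour and 42 minutes → arrive 6:33 PM UTC on Jun 27.
Flight 1 lands earlier by 4 hours 26 minutes.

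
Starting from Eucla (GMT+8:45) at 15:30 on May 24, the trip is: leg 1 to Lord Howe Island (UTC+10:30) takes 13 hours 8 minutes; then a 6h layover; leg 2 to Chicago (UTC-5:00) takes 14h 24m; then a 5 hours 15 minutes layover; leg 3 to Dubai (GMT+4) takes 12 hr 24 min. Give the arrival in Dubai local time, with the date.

13:56 on May 26

Convert departure to UTC: 15:30 − 8:45 = 06:45 UTC on May 24.
Add 13 hours and 8 minutes leg 1 → 19:53 UTC.
Add 6 hours layover in Lord Howe Island → 01:53 UTC (May 25).
Add 14 hours and 24 minutes leg 2 → 16:17 UTC.
Add 5 hours and 15 minutes layover in Chicago → 21:32 UTC.
Add 12 hours and 24 minutes leg 3 → 09:56 UTC (May 26).
Dubai is UTC+4:00, so local arrival = 09:56 + 4:00 = 13:56 on May 26.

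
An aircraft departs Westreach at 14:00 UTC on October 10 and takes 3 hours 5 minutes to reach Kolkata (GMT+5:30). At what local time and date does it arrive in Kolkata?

22:35 on Oct 10

Departure is given in UTC: 14:00 on Oct 10.
Add 3 hours 5 minutes → 17:05 UTC.
Kolkata is UTC+5:30: 17:05 + 5:30 = 22:35 on Oct 10.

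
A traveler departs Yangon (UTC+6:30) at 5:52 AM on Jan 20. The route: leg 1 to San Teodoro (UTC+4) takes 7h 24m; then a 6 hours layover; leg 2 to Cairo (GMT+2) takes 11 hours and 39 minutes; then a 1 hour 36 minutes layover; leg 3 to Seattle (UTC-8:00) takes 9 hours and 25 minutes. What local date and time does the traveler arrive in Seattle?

3:26 AM on Jan 21

Convert departure to UTC: 5:52 AM − 6:30 = 11:22 PM UTC on Jan 19.
Add 7 hours and 24 minutes leg 1 → 6:46 AM UTC (Jan 20).
Add 6 hours layover in San Teodoro → 12:46 PM UTC.
Add 11 hours and 39 minutes leg 2 → 12:25 AM UTC (Jan 21).
Add 1 hour and 36 minutes layover in Cairo → 2:01 AM UTC.
Add 9 hours and 25 minutes leg 3 → 11:26 AM UTC.
Seattle is UTC−8:00, so local arrival = 11:26 AM − 8:00 = 3:26 AM on Jan 21.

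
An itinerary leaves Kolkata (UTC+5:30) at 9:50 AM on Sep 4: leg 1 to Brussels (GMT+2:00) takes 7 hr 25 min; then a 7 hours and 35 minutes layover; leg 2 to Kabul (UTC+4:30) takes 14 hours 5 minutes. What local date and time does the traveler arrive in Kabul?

Convert departure to UTC: 9:50 AM − 5:30 = 4:20 AM UTC on Sep 4.
Add 7 hours 25 minutes leg 1 → 11:45 AM UTC.
Add 7 hours 35 minutes layover in Brussels → 7:20 PM UTC.
Add 14 hours 5 minutes leg 2 → 9:25 AM UTC (Sep 5).
Kabul is UTC+4:30, so local arrival = 9:25 AM + 4:30 = 1:55 PM on Sep 5.

1:55 PM on September 5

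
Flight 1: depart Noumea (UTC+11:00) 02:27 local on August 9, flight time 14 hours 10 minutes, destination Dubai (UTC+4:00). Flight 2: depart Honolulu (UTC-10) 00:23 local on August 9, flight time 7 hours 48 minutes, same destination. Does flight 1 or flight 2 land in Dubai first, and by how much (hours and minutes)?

the first, by 12 hours 34 minutes

Flight 1 in UTC: 02:27 − 11:00 = 15:27 on Aug 8.
+14 hours 10 minutes → arrive 05:37 UTC on Aug 9.
Flight 2 in UTC: 00:23 + 10:00 = 10:23 on Aug 9.
+7 hours and 48 minutes → arrive 18:11 UTC on Aug 9.
Flight 1 lands earlier by 12 hours 34 minutes.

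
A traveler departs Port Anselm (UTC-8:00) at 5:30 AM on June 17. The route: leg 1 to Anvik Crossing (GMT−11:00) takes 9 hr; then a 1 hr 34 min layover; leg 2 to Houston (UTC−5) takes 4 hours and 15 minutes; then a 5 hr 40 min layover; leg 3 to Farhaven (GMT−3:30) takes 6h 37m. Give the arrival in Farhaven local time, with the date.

1:06 PM on June 18

Convert departure to UTC: 5:30 AM + 8:00 = 1:30 PM UTC on Jun 17.
Add 9 hours leg 1 → 10:30 PM UTC.
Add 1 hour 34 minutes layover in Anvik Crossing → 12:04 AM UTC (Jun 18).
Add 4 hours and 15 minutes leg 2 → 4:19 AM UTC.
Add 5 hours and 40 minutes layover in Houston → 9:59 AM UTC.
Add 6 hours and 37 minutes leg 3 → 4:36 PM UTC.
Farhaven is UTC−3:30, so local arrival = 4:36 PM − 3:30 = 1:06 PM on Jun 18.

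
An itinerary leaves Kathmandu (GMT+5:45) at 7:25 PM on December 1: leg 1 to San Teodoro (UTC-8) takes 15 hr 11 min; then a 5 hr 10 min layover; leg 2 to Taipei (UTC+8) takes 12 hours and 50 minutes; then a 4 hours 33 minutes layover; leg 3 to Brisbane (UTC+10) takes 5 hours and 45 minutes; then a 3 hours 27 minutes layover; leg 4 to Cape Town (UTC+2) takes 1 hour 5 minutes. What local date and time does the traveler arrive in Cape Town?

3:41 PM on December 3

Convert departure to UTC: 7:25 PM − 5:45 = 1:40 PM UTC on Dec 1.
Add 15 hours 11 minutes leg 1 → 4:51 AM UTC (Dec 2).
Add 5 hours 10 minutes layover in San Teodoro → 10:01 AM UTC.
Add 12 hours 50 minutes leg 2 → 10:51 PM UTC.
Add 4 hours and 33 minutes layover in Taipei → 3:24 AM UTC (Dec 3).
Add 5 hours 45 minutes leg 3 → 9:09 AM UTC.
Add 3 hours and 27 minutes layover in Brisbane → 12:36 PM UTC.
Add 1 hour 5 minutes leg 4 → 1:41 PM UTC.
Cape Town is UTC+2:00, so local arrival = 1:41 PM + 2:00 = 3:41 PM on Dec 3.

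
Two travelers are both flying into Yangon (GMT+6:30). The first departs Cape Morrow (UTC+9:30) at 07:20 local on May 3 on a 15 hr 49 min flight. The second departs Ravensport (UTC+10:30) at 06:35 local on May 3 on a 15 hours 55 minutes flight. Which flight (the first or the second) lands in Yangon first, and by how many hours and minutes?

the second, by 1 hour 39 minutes

Flight 1 in UTC: 07:20 − 9:30 = 21:50 on May 2.
+15 hours 49 minutes → arrive 13:39 UTC on May 3.
Flight 2 in UTC: 06:35 − 10:30 = 20:05 on May 2.
+15 hours 55 minutes → arrive 12:00 UTC on May 3.
Flight 2 lands earlier by 1 hour 39 minutes.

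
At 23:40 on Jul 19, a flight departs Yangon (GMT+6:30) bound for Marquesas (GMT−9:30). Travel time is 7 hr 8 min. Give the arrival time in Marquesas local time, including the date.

14:48 on July 19

Convert departure to UTC: 23:40 − 6:30 = 17:10 UTC on Jul 19.
Add 7 hours 8 minutes travel time → 00:18 UTC (Jul 20).
Marquesas is UTC−9:30, so local arrival = 00:18 − 9:30 = 14:48 on Jul 19.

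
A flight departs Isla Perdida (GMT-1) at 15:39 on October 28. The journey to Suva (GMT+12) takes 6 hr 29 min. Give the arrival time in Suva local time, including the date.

Suva is 13:00 ahead of Isla Perdida.
After 6 hours 29 minutes it is 22:08 in Isla Perdida.
Shift by the zone difference: 22:08 + 13:00 = 11:08 on Oct 29 in Suva.

11:08 on Oct 29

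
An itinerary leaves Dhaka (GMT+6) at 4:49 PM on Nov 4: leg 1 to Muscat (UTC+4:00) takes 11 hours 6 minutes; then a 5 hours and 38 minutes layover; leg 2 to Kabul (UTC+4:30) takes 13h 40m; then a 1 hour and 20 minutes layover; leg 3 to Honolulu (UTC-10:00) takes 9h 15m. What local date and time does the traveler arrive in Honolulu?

5:48 PM on Nov 5

Convert departure to UTC: 4:49 PM − 6:00 = 10:49 AM UTC on Nov 4.
Add 11 hours and 6 minutes leg 1 → 9:55 PM UTC.
Add 5 hours 38 minutes layover in Muscat → 3:33 AM UTC (Nov 5).
Add 13 hours and 40 minutes leg 2 → 5:13 PM UTC.
Add 1 hour 20 minutes layover in Kabul → 6:33 PM UTC.
Add 9 hours 15 minutes leg 3 → 3:48 AM UTC (Nov 6).
Honolulu is UTC−10:00, so local arrival = 3:48 AM − 10:00 = 5:48 PM on Nov 5.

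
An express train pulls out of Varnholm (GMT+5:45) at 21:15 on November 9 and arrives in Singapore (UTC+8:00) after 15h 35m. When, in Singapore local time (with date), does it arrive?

15:05 on Nov 10

Convert departure to UTC: 21:15 − 5:45 = 15:30 UTC on Nov 9.
Add 15 hours and 35 minutes travel time → 07:05 UTC (Nov 10).
Singapore is UTC+8:00, so local arrival = 07:05 + 8:00 = 15:05 on Nov 10.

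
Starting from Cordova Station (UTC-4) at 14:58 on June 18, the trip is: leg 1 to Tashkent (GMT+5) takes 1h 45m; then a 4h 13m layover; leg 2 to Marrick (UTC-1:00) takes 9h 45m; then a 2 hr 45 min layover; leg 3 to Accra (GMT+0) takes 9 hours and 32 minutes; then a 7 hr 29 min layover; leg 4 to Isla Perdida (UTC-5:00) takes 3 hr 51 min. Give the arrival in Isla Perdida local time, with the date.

Convert departure to UTC: 14:58 + 4:00 = 18:58 UTC on Jun 18.
Add 1 hour 45 minutes leg 1 → 20:43 UTC.
Add 4 hours and 13 minutes layover in Tashkent → 00:56 UTC (Jun 19).
Add 9 hours 45 minutes leg 2 → 10:41 UTC.
Add 2 hours and 45 minutes layover in Marrick → 13:26 UTC.
Add 9 hours 32 minutes leg 3 → 22:58 UTC.
Add 7 hours and 29 minutes layover in Accra → 06:27 UTC (Jun 20).
Add 3 hours and 51 minutes leg 4 → 10:18 UTC.
Isla Perdida is UTC−5:00, so local arrival = 10:18 − 5:00 = 05:18 on Jun 20.

05:18 on June 20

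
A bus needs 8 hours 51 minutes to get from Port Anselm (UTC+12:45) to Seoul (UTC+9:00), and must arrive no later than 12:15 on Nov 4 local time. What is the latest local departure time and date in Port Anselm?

07:09 on November 4

Target arrival in UTC: 12:15 − 9:00 = 03:15 on Nov 4.
Subtract 8 hours 51 minutes → departure 18:24 UTC on Nov 3.
Port Anselm is UTC+12:45: 18:24 + 12:45 = 07:09 on Nov 4.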